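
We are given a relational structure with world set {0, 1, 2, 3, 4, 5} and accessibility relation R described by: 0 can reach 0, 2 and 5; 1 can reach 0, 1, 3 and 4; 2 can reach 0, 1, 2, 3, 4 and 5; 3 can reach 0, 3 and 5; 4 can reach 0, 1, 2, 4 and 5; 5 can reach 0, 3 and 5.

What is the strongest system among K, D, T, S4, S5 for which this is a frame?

T

Serial (axiom D): yes — every world has a successor (e.g. 0 R 0).
Reflexive (axiom T): yes — every world is R-related to itself.
Transitive (axiom 4): no — 0 R 2 and 2 R 1, but not 0 R 1.
Euclidean (axiom 5): no — 0 R 5 and 0 R 2, but not 5 R 2.
So F validates K, D, T; S4 would additionally require R to be transitive. The strongest is T.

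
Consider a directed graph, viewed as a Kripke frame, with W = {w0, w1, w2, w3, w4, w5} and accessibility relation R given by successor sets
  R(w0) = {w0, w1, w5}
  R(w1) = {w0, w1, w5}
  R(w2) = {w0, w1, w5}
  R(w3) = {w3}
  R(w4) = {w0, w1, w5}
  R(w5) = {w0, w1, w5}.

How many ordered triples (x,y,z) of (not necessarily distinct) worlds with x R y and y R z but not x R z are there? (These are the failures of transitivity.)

R is transitive; there are no such tuples.

0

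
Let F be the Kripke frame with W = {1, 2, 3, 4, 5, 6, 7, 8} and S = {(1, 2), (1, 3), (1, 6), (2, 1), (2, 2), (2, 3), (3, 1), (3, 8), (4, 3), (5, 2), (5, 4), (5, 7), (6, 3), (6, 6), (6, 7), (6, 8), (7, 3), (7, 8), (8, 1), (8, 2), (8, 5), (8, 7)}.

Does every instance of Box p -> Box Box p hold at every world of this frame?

No

Axiom 4 corresponds to the accessibility relation being transitive.
Transitive: no — 1 S 3 and 3 S 8, but not 1 S 8.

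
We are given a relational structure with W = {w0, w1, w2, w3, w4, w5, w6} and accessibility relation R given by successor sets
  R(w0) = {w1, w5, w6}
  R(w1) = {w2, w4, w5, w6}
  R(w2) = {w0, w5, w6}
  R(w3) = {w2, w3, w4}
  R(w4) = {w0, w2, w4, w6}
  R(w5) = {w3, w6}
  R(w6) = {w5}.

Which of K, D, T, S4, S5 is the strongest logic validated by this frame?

Serial (axiom D): yes — every world has a successor (e.g. w0 R w1).
Reflexive (axiom T): no — w0 is not related to itself.
Transitive (axiom 4): no — w0 R w1 and w1 R w2, but not w0 R w2.
Euclidean (axiom 5): no — w0 R w5 and w0 R w1, but not w5 R w1.
So F validates K, D; T would additionally require R to be reflexive. The strongest is D.

D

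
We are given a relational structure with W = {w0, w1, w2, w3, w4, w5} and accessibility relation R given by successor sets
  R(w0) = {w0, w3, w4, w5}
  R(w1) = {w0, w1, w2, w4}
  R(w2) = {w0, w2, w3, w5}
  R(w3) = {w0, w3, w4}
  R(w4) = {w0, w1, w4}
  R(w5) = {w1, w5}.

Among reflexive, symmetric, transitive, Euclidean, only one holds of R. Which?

Reflexive: yes — every world is R-related to itself.
Symmetric: no — w0 R w5 but not w5 R w0.
Transitive: no — w0 R w4 and w4 R w1, but not w0 R w1.
Euclidean: no — w0 R w3 and w0 R w5, but not w3 R w5.
Only reflexive holds.

reflexive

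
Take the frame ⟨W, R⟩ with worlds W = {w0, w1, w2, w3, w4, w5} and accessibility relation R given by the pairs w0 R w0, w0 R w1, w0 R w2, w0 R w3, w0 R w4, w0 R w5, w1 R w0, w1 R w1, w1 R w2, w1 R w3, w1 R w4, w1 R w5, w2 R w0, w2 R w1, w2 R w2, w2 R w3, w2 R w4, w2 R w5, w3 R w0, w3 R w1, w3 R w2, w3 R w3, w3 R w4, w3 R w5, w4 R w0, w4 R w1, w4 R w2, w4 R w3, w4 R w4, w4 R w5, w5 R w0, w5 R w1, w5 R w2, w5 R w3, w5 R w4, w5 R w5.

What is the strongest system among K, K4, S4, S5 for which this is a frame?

S5

Transitive (axiom 4): yes — every two-step R-path is closed by a direct edge.
Reflexive (axiom T): yes — every world is R-related to itself.
Euclidean (axiom 5): yes — any two successors of a common world are R-related.
So F validates K, K4, S4, S5. The strongest is S5.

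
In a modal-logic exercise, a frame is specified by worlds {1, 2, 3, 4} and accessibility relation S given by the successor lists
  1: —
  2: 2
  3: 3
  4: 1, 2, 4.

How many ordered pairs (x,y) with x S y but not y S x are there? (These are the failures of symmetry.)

Enumerating: (4,1), (4,2).

2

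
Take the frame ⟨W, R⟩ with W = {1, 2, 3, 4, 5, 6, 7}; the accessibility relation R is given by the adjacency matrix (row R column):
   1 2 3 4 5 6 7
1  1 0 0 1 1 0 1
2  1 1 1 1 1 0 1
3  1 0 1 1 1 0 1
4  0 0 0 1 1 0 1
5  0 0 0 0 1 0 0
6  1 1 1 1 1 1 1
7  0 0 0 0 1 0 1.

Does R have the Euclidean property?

Euclidean: no — 1 R 5 and 1 R 4, but not 5 R 4.

No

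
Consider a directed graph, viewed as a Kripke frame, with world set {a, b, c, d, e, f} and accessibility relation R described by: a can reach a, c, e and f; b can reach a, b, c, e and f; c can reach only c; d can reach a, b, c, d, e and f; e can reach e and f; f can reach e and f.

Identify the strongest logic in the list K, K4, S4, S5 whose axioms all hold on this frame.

S4

Transitive (axiom 4): yes — every two-step R-path is closed by a direct edge.
Reflexive (axiom T): yes — every world is R-related to itself.
Euclidean (axiom 5): no — a R c and a R e, but not c R e.
So F validates K, K4, S4; S5 would additionally require R to be Euclidean. The strongest is S4.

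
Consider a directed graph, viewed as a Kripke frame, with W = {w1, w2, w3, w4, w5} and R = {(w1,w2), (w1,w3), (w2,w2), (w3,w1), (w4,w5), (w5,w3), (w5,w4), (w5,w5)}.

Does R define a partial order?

No

Reflexive: no — w1 is not related to itself.
Transitive: no — w3 R w1 and w1 R w2, but not w3 R w2.
Antisymmetric: no — w1 R w3 and w3 R w1 with w1 ≠ w3.
So R is not a partial order.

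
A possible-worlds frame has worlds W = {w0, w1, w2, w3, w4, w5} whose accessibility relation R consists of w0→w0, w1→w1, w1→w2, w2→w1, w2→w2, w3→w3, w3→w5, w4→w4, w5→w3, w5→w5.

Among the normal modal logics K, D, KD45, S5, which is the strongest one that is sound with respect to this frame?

Serial (axiom D): yes — every world has a successor (e.g. w0 R w0).
Euclidean (axiom 5): yes — any two successors of a common world are R-related.
Transitive (axiom 4): yes — every two-step R-path is closed by a direct edge.
Reflexive (axiom T): yes — every world is R-related to itself.
So F validates K, D, KD45, S5. The strongest is S5.

S5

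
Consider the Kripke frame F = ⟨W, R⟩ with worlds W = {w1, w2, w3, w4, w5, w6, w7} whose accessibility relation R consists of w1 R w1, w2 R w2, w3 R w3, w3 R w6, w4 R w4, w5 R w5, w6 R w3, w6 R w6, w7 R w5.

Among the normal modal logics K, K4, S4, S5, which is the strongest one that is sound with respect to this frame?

K4

Transitive (axiom 4): yes — every two-step R-path is closed by a direct edge.
Reflexive (axiom T): no — w7 is not related to itself.
Euclidean (axiom 5): yes — any two successors of a common world are R-related.
So F validates K, K4; S4 would additionally require R to be reflexive. The strongest is K4.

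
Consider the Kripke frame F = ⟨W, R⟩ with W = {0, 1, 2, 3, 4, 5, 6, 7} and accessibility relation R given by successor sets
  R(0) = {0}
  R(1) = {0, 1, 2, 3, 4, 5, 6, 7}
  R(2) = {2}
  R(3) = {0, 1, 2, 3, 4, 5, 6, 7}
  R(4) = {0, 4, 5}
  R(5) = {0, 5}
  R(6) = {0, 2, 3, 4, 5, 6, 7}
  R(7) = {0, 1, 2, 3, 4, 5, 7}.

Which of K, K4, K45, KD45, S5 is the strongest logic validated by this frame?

Transitive (axiom 4): no — 6 R 3 and 3 R 1, but not 6 R 1.
Euclidean (axiom 5): no — 1 R 0 and 1 R 2, but not 0 R 2.
Serial (axiom D): yes — every world has a successor (e.g. 0 R 0).
Reflexive (axiom T): yes — every world is R-related to itself.
So F validates K; K4 would additionally require R to be transitive. The strongest is K.

K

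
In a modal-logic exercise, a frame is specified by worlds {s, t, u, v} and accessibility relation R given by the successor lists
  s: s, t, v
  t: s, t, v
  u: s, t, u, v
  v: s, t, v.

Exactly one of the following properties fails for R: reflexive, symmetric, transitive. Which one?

symmetric

Reflexive: yes — every world is R-related to itself.
Symmetric: no — u R s but not s R u.
Transitive: yes — every two-step R-path is closed by a direct edge.
Only symmetric fails.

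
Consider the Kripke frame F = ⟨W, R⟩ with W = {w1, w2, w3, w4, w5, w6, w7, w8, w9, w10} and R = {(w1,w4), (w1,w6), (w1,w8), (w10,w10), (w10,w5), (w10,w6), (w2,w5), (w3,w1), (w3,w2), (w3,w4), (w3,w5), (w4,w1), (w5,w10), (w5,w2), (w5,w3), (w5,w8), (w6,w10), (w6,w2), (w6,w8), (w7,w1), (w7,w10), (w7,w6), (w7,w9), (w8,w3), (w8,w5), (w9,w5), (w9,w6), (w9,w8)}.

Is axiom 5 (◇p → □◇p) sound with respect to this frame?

Axiom 5 corresponds to the accessibility relation being Euclidean.
Euclidean: no — w1 R w4 and w1 R w6, but not w4 R w6.

No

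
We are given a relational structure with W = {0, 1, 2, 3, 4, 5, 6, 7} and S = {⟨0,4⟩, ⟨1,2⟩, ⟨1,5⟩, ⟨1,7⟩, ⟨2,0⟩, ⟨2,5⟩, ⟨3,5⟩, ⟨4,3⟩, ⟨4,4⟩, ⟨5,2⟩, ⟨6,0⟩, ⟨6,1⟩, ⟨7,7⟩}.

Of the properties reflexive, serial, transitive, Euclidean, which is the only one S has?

Reflexive: no — 0 is not related to itself.
Serial: yes — every world has a successor (e.g. 0 S 4).
Transitive: no — 0 S 4 and 4 S 3, but not 0 S 3.
Euclidean: no — 1 S 2 and 1 S 7, but not 2 S 7.
Only serial holds.

serial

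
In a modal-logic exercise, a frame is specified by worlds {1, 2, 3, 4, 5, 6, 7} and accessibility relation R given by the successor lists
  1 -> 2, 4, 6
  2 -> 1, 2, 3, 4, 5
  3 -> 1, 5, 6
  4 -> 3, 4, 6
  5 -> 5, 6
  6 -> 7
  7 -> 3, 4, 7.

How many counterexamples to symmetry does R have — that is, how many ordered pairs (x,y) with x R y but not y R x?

Enumerating: (1,4), (1,6), (2,3), (2,4), (2,5), (3,1), (3,5), (3,6), (4,3), (4,6), (5,6), (6,7), (7,3), (7,4).

14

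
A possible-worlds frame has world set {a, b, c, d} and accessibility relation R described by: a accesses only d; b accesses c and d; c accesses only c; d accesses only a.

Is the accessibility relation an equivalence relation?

No

Reflexive: no — a is not related to itself.
Symmetric: no — b R c but not c R b.
Transitive: no — b R d and d R a, but not b R a.
So R is not an equivalence relation.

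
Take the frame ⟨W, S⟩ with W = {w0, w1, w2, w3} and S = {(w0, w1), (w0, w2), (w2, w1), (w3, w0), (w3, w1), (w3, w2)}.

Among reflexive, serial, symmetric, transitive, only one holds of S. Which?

Reflexive: no — w0 is not related to itself.
Serial: no — w1 has no S-successor.
Symmetric: no — w0 S w1 but not w1 S w0.
Transitive: yes — every two-step S-path is closed by a direct edge.
Only transitive holds.

transitive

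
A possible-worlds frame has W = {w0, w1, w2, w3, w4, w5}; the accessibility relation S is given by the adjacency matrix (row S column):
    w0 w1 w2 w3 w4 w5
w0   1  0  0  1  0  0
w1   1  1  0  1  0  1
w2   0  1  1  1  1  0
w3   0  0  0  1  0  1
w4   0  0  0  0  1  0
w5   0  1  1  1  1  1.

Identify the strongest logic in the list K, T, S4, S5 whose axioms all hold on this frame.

T

Reflexive (axiom T): yes — every world is S-related to itself.
Transitive (axiom 4): no — w0 S w3 and w3 S w5, but not w0 S w5.
Euclidean (axiom 5): no — w1 S w0 and w1 S w5, but not w0 S w5.
So F validates K, T; S4 would additionally require S to be transitive. The strongest is T.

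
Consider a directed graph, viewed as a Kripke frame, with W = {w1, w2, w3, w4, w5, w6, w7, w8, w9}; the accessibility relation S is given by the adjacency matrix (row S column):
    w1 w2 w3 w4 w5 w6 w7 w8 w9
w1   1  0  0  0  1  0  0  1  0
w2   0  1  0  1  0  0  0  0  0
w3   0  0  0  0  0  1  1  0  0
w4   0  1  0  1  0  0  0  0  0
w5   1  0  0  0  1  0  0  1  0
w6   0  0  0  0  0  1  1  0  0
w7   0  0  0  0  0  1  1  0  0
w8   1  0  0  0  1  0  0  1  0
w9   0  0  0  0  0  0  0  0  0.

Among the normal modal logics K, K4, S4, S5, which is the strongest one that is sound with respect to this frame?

Transitive (axiom 4): yes — every two-step S-path is closed by a direct edge.
Reflexive (axiom T): no — w3 is not related to itself.
Euclidean (axiom 5): yes — any two successors of a common world are S-related.
So F validates K, K4; S4 would additionally require S to be reflexive. The strongest is K4.

K4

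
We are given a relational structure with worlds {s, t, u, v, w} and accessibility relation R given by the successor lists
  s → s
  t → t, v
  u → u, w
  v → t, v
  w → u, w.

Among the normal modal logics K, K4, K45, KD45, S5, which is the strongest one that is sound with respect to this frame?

S5

Transitive (axiom 4): yes — every two-step R-path is closed by a direct edge.
Euclidean (axiom 5): yes — any two successors of a common world are R-related.
Serial (axiom D): yes — every world has a successor (e.g. s R s).
Reflexive (axiom T): yes — every world is R-related to itself.
So F validates K, K4, K45, KD45, S5. The strongest is S5.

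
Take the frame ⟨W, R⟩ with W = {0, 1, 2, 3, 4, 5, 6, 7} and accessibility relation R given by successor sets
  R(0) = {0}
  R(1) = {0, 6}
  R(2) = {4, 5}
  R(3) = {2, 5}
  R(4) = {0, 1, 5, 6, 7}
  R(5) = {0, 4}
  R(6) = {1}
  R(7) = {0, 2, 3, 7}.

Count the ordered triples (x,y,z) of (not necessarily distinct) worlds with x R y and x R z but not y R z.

Enumerating: (1,0,6), (1,6,0), (1,6,6), (2,4,4), (2,5,5), (3,2,2), (3,5,2), (3,5,5), (4,0,1), (4,0,5), (4,0,6), (4,0,7), … and 27 more.
Total: 39.

39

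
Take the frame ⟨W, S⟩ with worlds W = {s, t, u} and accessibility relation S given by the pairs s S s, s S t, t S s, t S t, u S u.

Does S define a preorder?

Yes

Reflexive: yes — every world is S-related to itself.
Transitive: yes — every two-step S-path is closed by a direct edge.
So S is a preorder.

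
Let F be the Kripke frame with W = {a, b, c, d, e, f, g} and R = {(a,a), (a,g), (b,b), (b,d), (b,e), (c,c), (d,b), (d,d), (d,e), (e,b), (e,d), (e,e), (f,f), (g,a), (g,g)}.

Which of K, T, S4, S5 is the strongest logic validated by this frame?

S5

Reflexive (axiom T): yes — every world is R-related to itself.
Transitive (axiom 4): yes — every two-step R-path is closed by a direct edge.
Euclidean (axiom 5): yes — any two successors of a common world are R-related.
So F validates K, T, S4, S5. The strongest is S5.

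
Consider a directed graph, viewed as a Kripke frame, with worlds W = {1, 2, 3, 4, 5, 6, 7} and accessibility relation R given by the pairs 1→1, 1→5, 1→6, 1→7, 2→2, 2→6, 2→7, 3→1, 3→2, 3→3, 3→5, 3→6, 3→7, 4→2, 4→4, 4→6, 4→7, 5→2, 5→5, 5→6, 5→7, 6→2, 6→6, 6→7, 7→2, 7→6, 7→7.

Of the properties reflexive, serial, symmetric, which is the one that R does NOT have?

Reflexive: yes — every world is R-related to itself.
Serial: yes — every world has a successor (e.g. 1 R 1).
Symmetric: no — 1 R 5 but not 5 R 1.
Only symmetric fails.

symmetric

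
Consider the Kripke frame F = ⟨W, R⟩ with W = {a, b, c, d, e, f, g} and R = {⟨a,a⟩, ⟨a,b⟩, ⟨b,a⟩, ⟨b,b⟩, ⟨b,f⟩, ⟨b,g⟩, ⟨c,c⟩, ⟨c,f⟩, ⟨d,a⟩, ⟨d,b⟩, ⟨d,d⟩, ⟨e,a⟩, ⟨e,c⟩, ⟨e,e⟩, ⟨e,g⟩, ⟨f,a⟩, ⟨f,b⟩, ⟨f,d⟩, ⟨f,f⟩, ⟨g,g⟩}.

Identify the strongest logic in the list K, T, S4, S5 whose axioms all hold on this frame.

Reflexive (axiom T): yes — every world is R-related to itself.
Transitive (axiom 4): no — a R b and b R f, but not a R f.
Euclidean (axiom 5): no — b R a and b R f, but not a R f.
So F validates K, T; S4 would additionally require R to be transitive. The strongest is T.

T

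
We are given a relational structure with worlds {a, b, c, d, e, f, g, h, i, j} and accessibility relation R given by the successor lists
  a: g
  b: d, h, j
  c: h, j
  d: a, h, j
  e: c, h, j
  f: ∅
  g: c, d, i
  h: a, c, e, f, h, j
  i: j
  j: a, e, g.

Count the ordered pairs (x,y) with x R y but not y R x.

Enumerating: (a,g), (b,d), (b,h), (b,j), (c,j), (d,a), (d,h), (d,j), (e,c), (g,c), (g,d), (g,i), (h,a), (h,f), (h,j), (i,j), (j,a), (j,g).

18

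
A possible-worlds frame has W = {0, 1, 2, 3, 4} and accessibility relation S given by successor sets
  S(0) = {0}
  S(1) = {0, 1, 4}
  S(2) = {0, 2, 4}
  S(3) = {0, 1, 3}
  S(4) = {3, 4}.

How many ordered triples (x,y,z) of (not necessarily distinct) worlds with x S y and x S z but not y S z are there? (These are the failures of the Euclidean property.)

Enumerating: (1,0,1), (1,0,4), (1,4,0), (1,4,1), (2,0,2), (2,0,4), (2,4,0), (2,4,2), (3,0,1), (3,0,3), (3,1,3), (4,3,4).

12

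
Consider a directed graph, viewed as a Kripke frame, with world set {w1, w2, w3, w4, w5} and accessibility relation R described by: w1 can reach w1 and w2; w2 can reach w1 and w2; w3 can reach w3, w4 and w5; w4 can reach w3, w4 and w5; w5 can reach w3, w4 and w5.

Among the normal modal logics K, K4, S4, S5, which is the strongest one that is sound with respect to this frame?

Transitive (axiom 4): yes — every two-step R-path is closed by a direct edge.
Reflexive (axiom T): yes — every world is R-related to itself.
Euclidean (axiom 5): yes — any two successors of a common world are R-related.
So F validates K, K4, S4, S5. The strongest is S5.

S5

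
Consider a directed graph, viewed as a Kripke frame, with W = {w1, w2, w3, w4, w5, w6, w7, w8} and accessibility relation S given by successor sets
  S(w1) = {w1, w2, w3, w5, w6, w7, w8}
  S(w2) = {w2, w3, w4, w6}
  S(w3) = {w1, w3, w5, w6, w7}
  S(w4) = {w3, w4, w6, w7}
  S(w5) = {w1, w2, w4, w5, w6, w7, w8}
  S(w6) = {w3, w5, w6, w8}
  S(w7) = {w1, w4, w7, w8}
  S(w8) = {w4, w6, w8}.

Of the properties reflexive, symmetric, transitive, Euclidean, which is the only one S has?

Reflexive: yes — every world is S-related to itself.
Symmetric: no — w1 S w2 but not w2 S w1.
Transitive: no — w1 S w2 and w2 S w4, but not w1 S w4.
Euclidean: no — w1 S w2 and w1 S w5, but not w2 S w5.
Only reflexive holds.

reflexive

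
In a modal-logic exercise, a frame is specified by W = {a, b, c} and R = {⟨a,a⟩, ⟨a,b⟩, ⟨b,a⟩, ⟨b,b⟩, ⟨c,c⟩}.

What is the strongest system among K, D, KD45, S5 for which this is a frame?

S5

Serial (axiom D): yes — every world has a successor (e.g. a R a).
Euclidean (axiom 5): yes — any two successors of a common world are R-related.
Transitive (axiom 4): yes — every two-step R-path is closed by a direct edge.
Reflexive (axiom T): yes — every world is R-related to itself.
So F validates K, D, KD45, S5. The strongest is S5.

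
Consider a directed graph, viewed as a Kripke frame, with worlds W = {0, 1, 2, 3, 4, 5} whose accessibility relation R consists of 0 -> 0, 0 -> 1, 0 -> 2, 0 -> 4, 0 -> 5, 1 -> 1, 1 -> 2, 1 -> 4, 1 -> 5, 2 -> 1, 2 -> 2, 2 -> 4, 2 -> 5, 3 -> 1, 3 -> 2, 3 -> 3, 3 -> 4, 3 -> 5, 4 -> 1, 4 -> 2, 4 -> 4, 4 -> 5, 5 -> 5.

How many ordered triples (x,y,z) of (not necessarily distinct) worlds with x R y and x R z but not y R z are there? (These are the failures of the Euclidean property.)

23

Enumerating: (0,1,0), (0,2,0), (0,4,0), (0,5,0), (0,5,1), (0,5,2), (0,5,4), (1,5,1), (1,5,2), (1,5,4), (2,5,1), (2,5,2), … and 11 more.
Total: 23.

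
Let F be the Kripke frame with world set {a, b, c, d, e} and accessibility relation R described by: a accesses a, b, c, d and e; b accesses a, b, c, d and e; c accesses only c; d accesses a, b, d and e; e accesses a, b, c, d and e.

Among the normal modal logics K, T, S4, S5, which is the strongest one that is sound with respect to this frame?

Reflexive (axiom T): yes — every world is R-related to itself.
Transitive (axiom 4): no — d R a and a R c, but not d R c.
Euclidean (axiom 5): no — a R c and a R b, but not c R b.
So F validates K, T; S4 would additionally require R to be transitive. The strongest is T.

T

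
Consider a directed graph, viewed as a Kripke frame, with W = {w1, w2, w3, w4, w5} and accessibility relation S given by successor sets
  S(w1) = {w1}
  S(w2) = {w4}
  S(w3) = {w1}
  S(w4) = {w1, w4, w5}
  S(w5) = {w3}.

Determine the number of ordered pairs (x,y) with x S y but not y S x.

5

Enumerating: (w2,w4), (w3,w1), (w4,w1), (w4,w5), (w5,w3).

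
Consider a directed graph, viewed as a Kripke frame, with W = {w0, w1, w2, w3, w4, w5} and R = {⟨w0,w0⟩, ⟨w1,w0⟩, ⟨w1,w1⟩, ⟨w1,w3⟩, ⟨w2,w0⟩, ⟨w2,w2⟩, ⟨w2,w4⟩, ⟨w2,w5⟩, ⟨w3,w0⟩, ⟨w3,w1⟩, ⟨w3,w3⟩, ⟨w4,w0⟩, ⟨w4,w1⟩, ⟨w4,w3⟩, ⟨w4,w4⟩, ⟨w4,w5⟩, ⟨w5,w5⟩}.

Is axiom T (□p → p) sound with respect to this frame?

Yes

By correspondence theory, T is valid on a frame iff R is reflexive.
Reflexive: yes — every world is R-related to itself.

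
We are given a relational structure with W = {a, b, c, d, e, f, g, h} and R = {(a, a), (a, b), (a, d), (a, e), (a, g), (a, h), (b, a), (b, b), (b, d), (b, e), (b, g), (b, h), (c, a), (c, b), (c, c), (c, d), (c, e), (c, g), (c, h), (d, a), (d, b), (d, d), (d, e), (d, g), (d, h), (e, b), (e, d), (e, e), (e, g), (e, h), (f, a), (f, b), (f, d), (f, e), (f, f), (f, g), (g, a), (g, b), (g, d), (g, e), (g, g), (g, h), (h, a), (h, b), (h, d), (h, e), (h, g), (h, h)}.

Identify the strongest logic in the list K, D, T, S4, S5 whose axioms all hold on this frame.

Serial (axiom D): yes — every world has a successor (e.g. a R a).
Reflexive (axiom T): yes — every world is R-related to itself.
Transitive (axiom 4): no — e R b and b R a, but not e R a.
Euclidean (axiom 5): no — b R e and b R a, but not e R a.
So F validates K, D, T; S4 would additionally require R to be transitive. The strongest is T.

T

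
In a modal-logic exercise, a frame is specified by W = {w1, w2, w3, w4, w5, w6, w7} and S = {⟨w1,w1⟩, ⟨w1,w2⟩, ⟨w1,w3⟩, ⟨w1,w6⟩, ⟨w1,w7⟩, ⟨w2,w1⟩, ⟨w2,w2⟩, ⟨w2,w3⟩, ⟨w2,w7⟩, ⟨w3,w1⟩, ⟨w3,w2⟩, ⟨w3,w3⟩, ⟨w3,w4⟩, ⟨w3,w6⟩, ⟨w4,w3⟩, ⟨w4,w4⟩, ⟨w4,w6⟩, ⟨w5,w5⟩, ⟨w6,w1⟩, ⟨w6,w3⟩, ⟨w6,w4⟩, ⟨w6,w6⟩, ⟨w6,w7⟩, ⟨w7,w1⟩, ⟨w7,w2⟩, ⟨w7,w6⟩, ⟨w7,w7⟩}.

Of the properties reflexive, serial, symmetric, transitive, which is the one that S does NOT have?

Reflexive: yes — every world is S-related to itself.
Serial: yes — every world has a successor (e.g. w1 S w1).
Symmetric: yes — every pair in S has its reverse in S.
Transitive: no — w1 S w3 and w3 S w4, but not w1 S w4.
Only transitive fails.

transitive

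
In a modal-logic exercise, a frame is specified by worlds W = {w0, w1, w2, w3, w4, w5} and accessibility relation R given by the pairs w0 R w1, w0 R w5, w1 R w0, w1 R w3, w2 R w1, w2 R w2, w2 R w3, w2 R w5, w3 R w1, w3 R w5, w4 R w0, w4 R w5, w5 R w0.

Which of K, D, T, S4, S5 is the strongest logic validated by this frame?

Serial (axiom D): yes — every world has a successor (e.g. w0 R w1).
Reflexive (axiom T): no — w0 is not related to itself.
Transitive (axiom 4): no — w0 R w1 and w1 R w3, but not w0 R w3.
Euclidean (axiom 5): no — w0 R w1 and w0 R w5, but not w1 R w5.
So F validates K, D; T would additionally require R to be reflexive. The strongest is D.

D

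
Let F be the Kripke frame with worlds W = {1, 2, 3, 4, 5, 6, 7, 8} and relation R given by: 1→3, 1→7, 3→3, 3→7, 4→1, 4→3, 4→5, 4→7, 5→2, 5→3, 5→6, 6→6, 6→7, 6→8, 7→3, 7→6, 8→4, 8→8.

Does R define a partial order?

No

Reflexive: no — 1 is not related to itself.
Transitive: no — 1 R 7 and 7 R 6, but not 1 R 6.
Antisymmetric: no — 3 R 7 and 7 R 3 with 3 ≠ 7.
So R is not a partial order.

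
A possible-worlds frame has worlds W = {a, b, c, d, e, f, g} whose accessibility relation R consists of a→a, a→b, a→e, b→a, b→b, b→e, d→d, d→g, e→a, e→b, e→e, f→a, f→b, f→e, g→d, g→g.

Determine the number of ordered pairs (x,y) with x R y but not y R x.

3

Enumerating: (f,a), (f,b), (f,e).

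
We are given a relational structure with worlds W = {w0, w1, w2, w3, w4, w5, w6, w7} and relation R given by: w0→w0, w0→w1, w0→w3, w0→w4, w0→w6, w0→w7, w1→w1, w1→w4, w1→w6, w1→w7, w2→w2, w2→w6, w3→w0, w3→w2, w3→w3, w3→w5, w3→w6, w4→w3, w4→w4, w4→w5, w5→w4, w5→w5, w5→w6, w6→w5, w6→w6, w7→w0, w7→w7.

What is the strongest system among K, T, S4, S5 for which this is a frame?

Reflexive (axiom T): yes — every world is R-related to itself.
Transitive (axiom 4): no — w0 R w3 and w3 R w2, but not w0 R w2.
Euclidean (axiom 5): no — w0 R w1 and w0 R w3, but not w1 R w3.
So F validates K, T; S4 would additionally require R to be transitive. The strongest is T.

T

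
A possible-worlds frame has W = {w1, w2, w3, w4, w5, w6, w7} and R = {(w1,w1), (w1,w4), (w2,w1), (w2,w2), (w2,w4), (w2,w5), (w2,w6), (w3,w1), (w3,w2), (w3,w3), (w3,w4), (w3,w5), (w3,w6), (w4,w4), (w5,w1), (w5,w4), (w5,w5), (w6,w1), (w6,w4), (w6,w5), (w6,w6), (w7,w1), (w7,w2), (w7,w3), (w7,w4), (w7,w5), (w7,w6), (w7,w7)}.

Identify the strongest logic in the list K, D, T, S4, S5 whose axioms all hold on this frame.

S4

Serial (axiom D): yes — every world has a successor (e.g. w1 R w1).
Reflexive (axiom T): yes — every world is R-related to itself.
Transitive (axiom 4): yes — every two-step R-path is closed by a direct edge.
Euclidean (axiom 5): no — w2 R w1 and w2 R w5, but not w1 R w5.
So F validates K, D, T, S4; S5 would additionally require R to be Euclidean. The strongest is S4.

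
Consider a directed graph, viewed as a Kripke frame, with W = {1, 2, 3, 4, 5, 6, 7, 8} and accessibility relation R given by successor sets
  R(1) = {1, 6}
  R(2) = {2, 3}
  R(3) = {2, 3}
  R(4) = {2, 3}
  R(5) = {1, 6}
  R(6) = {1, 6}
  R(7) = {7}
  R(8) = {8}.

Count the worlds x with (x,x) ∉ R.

Enumerating: 4, 5.

2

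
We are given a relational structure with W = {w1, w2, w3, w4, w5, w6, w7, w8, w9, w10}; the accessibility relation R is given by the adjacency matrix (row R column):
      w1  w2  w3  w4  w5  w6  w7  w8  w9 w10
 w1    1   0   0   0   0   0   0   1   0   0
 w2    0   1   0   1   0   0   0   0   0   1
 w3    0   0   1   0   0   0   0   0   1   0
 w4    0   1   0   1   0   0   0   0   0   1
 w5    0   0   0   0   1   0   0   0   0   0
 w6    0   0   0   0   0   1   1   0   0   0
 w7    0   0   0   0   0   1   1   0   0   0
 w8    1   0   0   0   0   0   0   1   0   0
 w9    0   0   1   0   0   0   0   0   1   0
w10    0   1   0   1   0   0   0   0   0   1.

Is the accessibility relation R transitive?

Transitive: yes — every two-step R-path is closed by a direct edge.

Yes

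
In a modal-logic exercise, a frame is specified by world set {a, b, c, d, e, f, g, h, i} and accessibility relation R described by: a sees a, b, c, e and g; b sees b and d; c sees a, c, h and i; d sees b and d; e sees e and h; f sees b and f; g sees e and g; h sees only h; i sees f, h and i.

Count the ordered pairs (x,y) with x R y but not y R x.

Enumerating: (a,b), (a,e), (a,g), (c,h), (c,i), (e,h), (f,b), (g,e), (i,f), (i,h).

10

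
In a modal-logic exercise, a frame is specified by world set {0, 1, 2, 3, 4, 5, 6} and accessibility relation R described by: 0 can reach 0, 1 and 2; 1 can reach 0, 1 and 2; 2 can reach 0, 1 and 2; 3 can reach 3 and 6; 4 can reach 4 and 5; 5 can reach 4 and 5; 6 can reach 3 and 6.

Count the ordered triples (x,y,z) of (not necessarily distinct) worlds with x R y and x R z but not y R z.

R is Euclidean; there are no such tuples.

0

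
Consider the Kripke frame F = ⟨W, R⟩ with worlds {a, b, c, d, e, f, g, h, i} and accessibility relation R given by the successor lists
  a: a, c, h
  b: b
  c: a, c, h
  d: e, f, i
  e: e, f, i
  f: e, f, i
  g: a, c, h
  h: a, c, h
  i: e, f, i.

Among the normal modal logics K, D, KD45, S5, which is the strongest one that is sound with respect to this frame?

KD45

Serial (axiom D): yes — every world has a successor (e.g. a R a).
Euclidean (axiom 5): yes — any two successors of a common world are R-related.
Transitive (axiom 4): yes — every two-step R-path is closed by a direct edge.
Reflexive (axiom T): no — d is not related to itself.
So F validates K, D, KD45; S5 would additionally require R to be reflexive. The strongest is KD45.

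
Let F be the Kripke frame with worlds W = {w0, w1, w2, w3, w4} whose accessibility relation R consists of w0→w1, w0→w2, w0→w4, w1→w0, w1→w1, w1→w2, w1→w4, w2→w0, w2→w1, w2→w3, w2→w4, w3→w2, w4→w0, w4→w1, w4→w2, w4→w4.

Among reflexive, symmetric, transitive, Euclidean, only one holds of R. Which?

symmetric

Reflexive: no — w0 is not related to itself.
Symmetric: yes — every pair in R has its reverse in R.
Transitive: no — w0 R w2 and w2 R w3, but not w0 R w3.
Euclidean: no — w2 R w0 and w2 R w3, but not w0 R w3.
Only symmetric holds.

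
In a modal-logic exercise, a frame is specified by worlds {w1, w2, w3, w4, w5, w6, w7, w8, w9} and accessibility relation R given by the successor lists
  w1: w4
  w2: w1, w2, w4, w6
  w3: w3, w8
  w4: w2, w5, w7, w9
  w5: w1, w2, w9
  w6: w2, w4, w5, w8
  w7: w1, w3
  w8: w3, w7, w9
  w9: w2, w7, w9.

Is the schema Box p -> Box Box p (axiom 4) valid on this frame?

Axiom 4 corresponds to the accessibility relation being transitive.
Transitive: no — w1 R w4 and w4 R w2, but not w1 R w2.

No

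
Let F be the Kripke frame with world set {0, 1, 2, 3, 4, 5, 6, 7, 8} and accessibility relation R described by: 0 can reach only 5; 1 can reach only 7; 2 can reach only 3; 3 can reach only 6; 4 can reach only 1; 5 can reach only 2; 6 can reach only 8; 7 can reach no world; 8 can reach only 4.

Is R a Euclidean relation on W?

No

Euclidean: no — 0 R 5 and 0 R 5, but not 5 R 5.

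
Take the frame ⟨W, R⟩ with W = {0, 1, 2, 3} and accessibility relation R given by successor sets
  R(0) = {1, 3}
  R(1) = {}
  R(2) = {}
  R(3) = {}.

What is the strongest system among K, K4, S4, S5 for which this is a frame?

K4

Transitive (axiom 4): yes — every two-step R-path is closed by a direct edge.
Reflexive (axiom T): no — 0 is not related to itself.
Euclidean (axiom 5): no — 0 R 1 and 0 R 3, but not 1 R 3.
So F validates K, K4; S4 would additionally require R to be reflexive. The strongest is K4.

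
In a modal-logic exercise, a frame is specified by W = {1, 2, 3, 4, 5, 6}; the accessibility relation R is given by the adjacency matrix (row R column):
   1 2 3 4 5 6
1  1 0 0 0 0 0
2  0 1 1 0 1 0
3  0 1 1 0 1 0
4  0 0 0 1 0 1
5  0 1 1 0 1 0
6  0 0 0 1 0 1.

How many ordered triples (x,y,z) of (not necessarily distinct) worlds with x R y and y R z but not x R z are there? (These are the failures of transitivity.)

0

R is transitive; there are no such tuples.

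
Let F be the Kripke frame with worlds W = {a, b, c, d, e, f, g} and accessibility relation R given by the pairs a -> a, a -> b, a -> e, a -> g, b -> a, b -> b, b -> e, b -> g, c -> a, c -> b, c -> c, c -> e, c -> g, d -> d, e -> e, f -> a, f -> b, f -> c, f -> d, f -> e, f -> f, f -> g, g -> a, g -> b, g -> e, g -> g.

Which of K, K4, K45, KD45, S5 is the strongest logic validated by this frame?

K4

Transitive (axiom 4): yes — every two-step R-path is closed by a direct edge.
Euclidean (axiom 5): no — a R e and a R b, but not e R b.
Serial (axiom D): yes — every world has a successor (e.g. a R a).
Reflexive (axiom T): yes — every world is R-related to itself.
So F validates K, K4; K45 would additionally require R to be Euclidean. The strongest is K4.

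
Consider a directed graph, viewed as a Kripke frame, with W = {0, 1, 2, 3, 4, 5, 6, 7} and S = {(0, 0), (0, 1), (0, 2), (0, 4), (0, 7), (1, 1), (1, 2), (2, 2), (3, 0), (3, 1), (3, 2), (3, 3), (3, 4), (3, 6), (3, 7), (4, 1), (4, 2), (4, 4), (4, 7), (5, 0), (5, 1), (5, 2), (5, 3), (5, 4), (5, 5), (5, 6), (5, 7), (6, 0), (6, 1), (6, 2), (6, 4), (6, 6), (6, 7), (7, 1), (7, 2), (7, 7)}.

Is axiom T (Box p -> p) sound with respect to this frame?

Yes

The schema T characterises exactly the reflexive frames.
Reflexive: yes — every world is S-related to itself.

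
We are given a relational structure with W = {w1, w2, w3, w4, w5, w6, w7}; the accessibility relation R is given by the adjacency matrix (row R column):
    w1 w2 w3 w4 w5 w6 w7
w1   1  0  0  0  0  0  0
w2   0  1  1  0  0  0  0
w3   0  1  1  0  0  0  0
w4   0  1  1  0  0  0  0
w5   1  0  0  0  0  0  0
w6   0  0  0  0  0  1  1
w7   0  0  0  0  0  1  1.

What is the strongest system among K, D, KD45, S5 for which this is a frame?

KD45

Serial (axiom D): yes — every world has a successor (e.g. w1 R w1).
Euclidean (axiom 5): yes — any two successors of a common world are R-related.
Transitive (axiom 4): yes — every two-step R-path is closed by a direct edge.
Reflexive (axiom T): no — w4 is not related to itself.
So F validates K, D, KD45; S5 would additionally require R to be reflexive. The strongest is KD45.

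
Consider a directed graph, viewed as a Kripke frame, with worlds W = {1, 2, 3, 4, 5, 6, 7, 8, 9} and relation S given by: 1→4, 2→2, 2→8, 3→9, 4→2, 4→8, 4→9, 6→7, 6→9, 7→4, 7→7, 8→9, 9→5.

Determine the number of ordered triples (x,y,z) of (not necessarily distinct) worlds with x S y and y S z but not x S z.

Enumerating: (1,4,2), (1,4,8), (1,4,9), (2,8,9), (3,9,5), (4,9,5), (6,7,4), (6,9,5), (7,4,2), (7,4,8), (7,4,9), (8,9,5).

12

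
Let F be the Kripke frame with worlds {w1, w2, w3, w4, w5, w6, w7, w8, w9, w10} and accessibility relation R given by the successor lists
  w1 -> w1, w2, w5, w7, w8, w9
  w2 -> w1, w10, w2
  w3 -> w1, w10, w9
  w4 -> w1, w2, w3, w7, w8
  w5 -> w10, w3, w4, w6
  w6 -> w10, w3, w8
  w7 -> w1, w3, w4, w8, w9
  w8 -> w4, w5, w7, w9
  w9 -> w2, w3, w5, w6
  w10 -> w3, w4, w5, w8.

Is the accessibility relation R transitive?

Transitive: no — w1 R w2 and w2 R w10, but not w1 R w10.

No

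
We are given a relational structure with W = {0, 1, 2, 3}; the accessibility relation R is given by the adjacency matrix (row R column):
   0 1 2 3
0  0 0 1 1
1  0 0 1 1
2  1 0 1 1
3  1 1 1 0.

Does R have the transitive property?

Transitive: no — 0 R 3 and 3 R 1, but not 0 R 1.

No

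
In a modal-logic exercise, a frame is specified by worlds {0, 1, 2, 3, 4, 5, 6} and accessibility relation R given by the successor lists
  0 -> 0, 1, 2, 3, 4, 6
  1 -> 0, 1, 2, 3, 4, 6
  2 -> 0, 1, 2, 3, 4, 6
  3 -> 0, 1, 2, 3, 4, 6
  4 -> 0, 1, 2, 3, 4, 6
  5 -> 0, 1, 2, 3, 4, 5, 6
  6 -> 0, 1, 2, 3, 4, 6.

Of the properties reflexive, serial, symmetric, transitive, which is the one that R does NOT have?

Reflexive: yes — every world is R-related to itself.
Serial: yes — every world has a successor (e.g. 0 R 0).
Symmetric: no — 5 R 0 but not 0 R 5.
Transitive: yes — every two-step R-path is closed by a direct edge.
Only symmetric fails.

symmetric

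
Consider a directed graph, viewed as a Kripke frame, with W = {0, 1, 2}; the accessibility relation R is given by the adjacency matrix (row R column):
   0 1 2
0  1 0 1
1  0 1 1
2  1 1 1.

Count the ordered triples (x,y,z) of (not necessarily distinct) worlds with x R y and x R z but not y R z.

2

Enumerating: (2,0,1), (2,1,0).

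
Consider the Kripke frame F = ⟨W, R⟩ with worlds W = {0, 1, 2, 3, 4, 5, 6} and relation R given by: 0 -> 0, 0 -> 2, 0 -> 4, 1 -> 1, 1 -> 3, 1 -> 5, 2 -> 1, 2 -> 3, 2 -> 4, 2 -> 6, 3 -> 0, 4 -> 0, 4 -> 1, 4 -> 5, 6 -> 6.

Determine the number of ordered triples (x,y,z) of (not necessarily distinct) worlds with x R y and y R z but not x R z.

Enumerating: (0,2,1), (0,2,3), (0,2,6), (0,4,1), (0,4,5), (1,3,0), (2,1,5), (2,3,0), (2,4,0), (2,4,5), (3,0,2), (3,0,4), (4,0,2), (4,0,4), (4,1,3).

15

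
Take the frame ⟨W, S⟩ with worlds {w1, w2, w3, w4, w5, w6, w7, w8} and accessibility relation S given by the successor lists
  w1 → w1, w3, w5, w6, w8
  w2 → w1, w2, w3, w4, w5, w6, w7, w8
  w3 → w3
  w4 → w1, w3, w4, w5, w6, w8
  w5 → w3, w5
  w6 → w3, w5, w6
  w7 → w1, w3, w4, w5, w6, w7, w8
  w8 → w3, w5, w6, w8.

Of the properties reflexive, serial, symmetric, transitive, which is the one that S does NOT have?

symmetric

Reflexive: yes — every world is S-related to itself.
Serial: yes — every world has a successor (e.g. w1 S w1).
Symmetric: no — w1 S w3 but not w3 S w1.
Transitive: yes — every two-step S-path is closed by a direct edge.
Only symmetric fails.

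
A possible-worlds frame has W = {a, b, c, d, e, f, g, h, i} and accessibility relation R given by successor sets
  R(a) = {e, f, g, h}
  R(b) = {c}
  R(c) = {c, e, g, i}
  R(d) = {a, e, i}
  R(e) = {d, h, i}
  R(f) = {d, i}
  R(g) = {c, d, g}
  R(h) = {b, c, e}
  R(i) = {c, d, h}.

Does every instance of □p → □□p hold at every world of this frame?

No

The schema 4 characterises exactly the transitive frames.
Transitive: no — a R e and e R d, but not a R d.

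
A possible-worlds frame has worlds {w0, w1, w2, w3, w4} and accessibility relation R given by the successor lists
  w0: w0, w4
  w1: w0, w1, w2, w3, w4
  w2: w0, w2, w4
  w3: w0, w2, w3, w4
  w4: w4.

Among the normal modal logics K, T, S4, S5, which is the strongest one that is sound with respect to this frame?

Reflexive (axiom T): yes — every world is R-related to itself.
Transitive (axiom 4): yes — every two-step R-path is closed by a direct edge.
Euclidean (axiom 5): no — w1 R w0 and w1 R w2, but not w0 R w2.
So F validates K, T, S4; S5 would additionally require R to be Euclidean. The strongest is S4.

S4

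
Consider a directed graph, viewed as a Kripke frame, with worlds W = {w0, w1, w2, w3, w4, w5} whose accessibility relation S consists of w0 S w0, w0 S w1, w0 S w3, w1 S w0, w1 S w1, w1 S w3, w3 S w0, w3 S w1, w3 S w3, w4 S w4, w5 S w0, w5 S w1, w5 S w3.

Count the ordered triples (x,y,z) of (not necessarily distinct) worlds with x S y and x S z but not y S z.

0

S is Euclidean; there are no such tuples.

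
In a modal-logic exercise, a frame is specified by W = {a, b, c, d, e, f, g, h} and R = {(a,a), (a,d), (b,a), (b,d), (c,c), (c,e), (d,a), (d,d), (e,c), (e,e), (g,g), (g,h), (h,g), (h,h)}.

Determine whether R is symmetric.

Symmetric: no — b R a but not a R b.

No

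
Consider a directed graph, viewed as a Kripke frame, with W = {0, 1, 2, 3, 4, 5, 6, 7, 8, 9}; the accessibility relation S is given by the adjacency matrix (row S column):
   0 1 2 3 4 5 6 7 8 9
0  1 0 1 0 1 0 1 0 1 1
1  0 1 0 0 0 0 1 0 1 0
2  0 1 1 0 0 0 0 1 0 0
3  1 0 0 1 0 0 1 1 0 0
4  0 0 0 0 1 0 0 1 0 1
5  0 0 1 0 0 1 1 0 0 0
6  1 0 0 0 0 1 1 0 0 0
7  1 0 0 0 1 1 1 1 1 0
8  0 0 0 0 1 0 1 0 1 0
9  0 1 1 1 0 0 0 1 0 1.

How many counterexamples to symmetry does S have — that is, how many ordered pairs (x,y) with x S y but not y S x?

Enumerating: (0,2), (0,4), (0,8), (0,9), (1,6), (1,8), (2,1), (2,7), (3,0), (3,6), (3,7), (4,9), … and 11 more.
Total: 23.

23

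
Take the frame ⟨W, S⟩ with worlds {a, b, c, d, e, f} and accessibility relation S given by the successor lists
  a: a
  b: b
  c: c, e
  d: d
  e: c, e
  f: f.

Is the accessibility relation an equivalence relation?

Yes

Reflexive: yes — every world is S-related to itself.
Symmetric: yes — every pair in S has its reverse in S.
Transitive: yes — every two-step S-path is closed by a direct edge.
So S is an equivalence relation.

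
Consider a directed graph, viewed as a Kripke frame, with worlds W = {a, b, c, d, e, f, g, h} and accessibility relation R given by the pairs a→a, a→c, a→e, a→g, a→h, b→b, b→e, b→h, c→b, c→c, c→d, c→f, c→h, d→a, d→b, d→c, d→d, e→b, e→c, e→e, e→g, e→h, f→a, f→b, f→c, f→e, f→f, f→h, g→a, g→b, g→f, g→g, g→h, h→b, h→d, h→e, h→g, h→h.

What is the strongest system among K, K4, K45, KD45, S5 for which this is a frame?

Transitive (axiom 4): no — a R c and c R b, but not a R b.
Euclidean (axiom 5): no — a R c and a R e, but not c R e.
Serial (axiom D): yes — every world has a successor (e.g. a R a).
Reflexive (axiom T): yes — every world is R-related to itself.
So F validates K; K4 would additionally require R to be transitive. The strongest is K.

K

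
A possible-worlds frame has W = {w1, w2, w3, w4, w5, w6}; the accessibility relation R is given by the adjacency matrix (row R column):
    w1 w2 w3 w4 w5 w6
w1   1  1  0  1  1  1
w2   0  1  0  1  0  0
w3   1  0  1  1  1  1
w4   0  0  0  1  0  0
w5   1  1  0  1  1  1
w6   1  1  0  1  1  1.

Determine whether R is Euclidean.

Euclidean: no — w1 R w2 and w1 R w5, but not w2 R w5.

No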